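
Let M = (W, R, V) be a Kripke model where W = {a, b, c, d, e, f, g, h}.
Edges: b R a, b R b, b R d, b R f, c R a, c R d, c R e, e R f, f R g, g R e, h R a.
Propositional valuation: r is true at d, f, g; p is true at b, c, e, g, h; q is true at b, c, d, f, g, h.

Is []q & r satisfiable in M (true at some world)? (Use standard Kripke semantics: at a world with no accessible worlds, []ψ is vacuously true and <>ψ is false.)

Recall that []ψ holds at a world iff ψ holds at every accessible world, and <>ψ holds iff ψ holds at some accessible world.
Let φ = []q & r. Evaluate φ at each world:
  a (successors ∅): φ is false.
  b (successors {a, b, d, f}): φ is false.
  c (successors {a, d, e}): φ is false.
  d (successors ∅): φ is true.
  e (successors {f}): φ is false.
  f (successors {g}): φ is true.
  g (successors {e}): φ is false.
  h (successors {a}): φ is false.
Detail at d (witness):
  At d: []q is true, r is true, so []q & r is true.
    At d: no accessible worlds, so []q holds vacuously.

Yes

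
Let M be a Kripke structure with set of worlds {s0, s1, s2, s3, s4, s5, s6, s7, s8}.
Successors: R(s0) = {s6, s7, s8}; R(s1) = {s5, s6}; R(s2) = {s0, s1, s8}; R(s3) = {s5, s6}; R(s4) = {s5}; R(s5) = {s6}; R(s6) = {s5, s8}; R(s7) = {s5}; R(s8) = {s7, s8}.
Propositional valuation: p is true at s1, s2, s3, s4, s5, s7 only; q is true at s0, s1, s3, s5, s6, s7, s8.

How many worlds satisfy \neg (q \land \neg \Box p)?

3

Let φ = \neg (q \land \neg \Box p). Evaluate φ at each world:
  s0 (successors {s6, s7, s8}): φ is false.
  s1 (successors {s5, s6}): φ is false.
  s2 (successors {s0, s1, s8}): φ is true.
  s3 (successors {s5, s6}): φ is false.
  s4 (successors {s5}): φ is true.
  s5 (successors {s6}): φ is false.
  s6 (successors {s5, s8}): φ is false.
  s7 (successors {s5}): φ is true.
  s8 (successors {s7, s8}): φ is false.
For instance, at s4:
  At s4: q \land \neg \Box p is false, so \neg (q \land \neg \Box p) is true.
    At s4: q is false, \neg \Box p is false, so q \land \neg \Box p is false.
      At s4: \Box p is true, so \neg \Box p is false.
Satisfying worlds: {s2, s4, s7}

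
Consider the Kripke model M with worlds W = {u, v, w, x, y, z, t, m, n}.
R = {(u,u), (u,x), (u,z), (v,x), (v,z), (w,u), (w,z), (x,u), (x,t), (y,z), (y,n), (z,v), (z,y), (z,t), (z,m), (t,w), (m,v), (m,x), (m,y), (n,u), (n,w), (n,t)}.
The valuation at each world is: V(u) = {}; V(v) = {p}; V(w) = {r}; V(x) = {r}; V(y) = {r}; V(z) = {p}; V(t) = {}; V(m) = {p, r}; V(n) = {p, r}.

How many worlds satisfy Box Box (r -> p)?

1

Recall that Box ψ holds at a world iff ψ holds at every accessible world, and Dia ψ holds iff ψ holds at some accessible world.
Let φ = Box Box (r -> p). Evaluate φ at each world:
  u (successors {u, x, z}): φ is false.
  v (successors {x, z}): φ is false.
  w (successors {u, z}): φ is false.
  x (successors {u, t}): φ is false.
  y (successors {z, n}): φ is false.
  z (successors {v, y, t, m}): φ is false.
  t (successors {w}): φ is true.
  m (successors {v, x, y}): φ is false.
  n (successors {u, w, t}): φ is false.
For instance, at y:
  At y: Box Box (r -> p) requires Box (r -> p) at every successor {z, n}.
    Box (r -> p) fails at z, so Box Box (r -> p) is false at y.
      At z: Box (r -> p) requires r -> p at every successor {v, y, t, m}.
        r -> p fails at y, so Box (r -> p) is false at z.
Satisfying worlds: {t}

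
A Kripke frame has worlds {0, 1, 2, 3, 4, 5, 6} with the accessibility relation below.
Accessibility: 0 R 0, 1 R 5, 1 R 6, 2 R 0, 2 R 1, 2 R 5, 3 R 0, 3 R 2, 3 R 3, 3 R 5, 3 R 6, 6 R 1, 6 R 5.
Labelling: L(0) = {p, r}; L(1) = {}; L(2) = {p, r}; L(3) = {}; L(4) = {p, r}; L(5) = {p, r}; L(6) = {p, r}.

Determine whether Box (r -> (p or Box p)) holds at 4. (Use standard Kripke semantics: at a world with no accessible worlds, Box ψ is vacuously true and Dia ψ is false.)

Yes

At 4: no accessible worlds, so Box (r -> (p or Box p)) holds vacuously.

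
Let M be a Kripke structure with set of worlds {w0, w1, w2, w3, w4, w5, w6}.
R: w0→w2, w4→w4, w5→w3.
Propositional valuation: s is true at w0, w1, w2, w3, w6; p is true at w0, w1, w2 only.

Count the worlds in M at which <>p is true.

Let φ = <>p. Evaluate φ at each world:
  w0 (successors {w2}): φ is true.
  w1 (successors ∅): φ is false.
  w2 (successors ∅): φ is false.
  w3 (successors ∅): φ is false.
  w4 (successors {w4}): φ is false.
  w5 (successors {w3}): φ is false.
  w6 (successors ∅): φ is false.
For instance, at w4:
  At w4: <>p requires p at some successor in {w4}.
    At w4: p is false.
  So <>p is false at w4.
Satisfying worlds: {w0}

1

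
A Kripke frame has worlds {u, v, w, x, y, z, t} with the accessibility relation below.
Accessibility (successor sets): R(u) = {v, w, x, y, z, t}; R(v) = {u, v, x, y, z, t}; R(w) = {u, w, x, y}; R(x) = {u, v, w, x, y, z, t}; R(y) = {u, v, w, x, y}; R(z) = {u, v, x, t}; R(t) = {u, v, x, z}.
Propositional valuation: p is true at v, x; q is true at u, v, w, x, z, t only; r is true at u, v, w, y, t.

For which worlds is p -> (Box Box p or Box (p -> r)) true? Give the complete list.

Recall that Box ψ holds at a world iff ψ holds at every accessible world, and Dia ψ holds iff ψ holds at some accessible world.
Let φ = p -> (Box Box p or Box (p -> r)). Evaluate φ at each world:
  u (successors {v, w, x, y, z, t}): φ is true.
  v (successors {u, v, x, y, z, t}): φ is false.
  w (successors {u, w, x, y}): φ is true.
  x (successors {u, v, w, x, y, z, t}): φ is false.
  y (successors {u, v, w, x, y}): φ is true.
  z (successors {u, v, x, t}): φ is true.
  t (successors {u, v, x, z}): φ is true.
For instance, at z:
  At z: p is false, Box Box p or Box (p -> r) is false, so p -> (Box Box p or Box (p -> r)) is true.
    At z: Box Box p is false, Box (p -> r) is false, so Box Box p or Box (p -> r) is false.
      At z: Box Box p requires Box p at every successor {u, v, x, t}.
        Box p fails at u, so Box Box p is false at z.
      At z: Box (p -> r) requires p -> r at every successor {u, v, x, t}.
        p -> r fails at x, so Box (p -> r) is false at z.
Satisfying worlds: {u, w, y, z, t}

u, w, y, z, t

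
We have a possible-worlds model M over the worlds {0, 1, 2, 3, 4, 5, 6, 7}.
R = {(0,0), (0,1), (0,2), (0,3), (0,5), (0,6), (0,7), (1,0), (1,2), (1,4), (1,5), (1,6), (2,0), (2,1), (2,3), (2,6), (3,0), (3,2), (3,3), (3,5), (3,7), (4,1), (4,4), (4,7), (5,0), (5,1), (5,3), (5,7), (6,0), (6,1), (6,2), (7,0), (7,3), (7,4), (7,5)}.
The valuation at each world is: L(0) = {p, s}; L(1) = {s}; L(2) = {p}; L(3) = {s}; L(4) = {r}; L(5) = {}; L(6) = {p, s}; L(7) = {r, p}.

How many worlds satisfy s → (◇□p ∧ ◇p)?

4

Let φ = s → (◇□p ∧ ◇p). Evaluate φ at each world:
  0 (successors {0, 1, 2, 3, 5, 6, 7}): φ is false.
  1 (successors {0, 2, 4, 5, 6}): φ is false.
  2 (successors {0, 1, 3, 6}): φ is true.
  3 (successors {0, 2, 3, 5, 7}): φ is false.
  4 (successors {1, 4, 7}): φ is true.
  5 (successors {0, 1, 3, 7}): φ is true.
  6 (successors {0, 1, 2}): φ is false.
  7 (successors {0, 3, 4, 5}): φ is true.
For instance, at 5:
  At 5: s is false, ◇□p ∧ ◇p is false, so s → (◇□p ∧ ◇p) is true.
    At 5: ◇□p is false, ◇p is true, so ◇□p ∧ ◇p is false.
      At 5: ◇□p requires □p at some successor in {0, 1, 3, 7}.
        At 0: □p is false.
        At 1: □p is false.
        At 3: □p is false.
        At 7: □p is false.
      So ◇□p is false at 5.
      At 5: ◇p requires p at some successor in {0, 1, 3, 7}.
        p holds at 0, so ◇p is true at 5.
Satisfying worlds: {2, 4, 5, 7}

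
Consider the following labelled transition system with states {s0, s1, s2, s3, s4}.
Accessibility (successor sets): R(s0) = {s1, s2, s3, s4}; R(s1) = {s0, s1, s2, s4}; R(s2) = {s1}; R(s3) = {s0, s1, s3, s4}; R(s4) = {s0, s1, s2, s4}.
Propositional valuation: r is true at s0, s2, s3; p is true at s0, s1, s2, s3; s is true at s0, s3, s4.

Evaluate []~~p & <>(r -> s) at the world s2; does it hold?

Yes

At s2: []~~p is true, <>(r -> s) is true, so []~~p & <>(r -> s) is true.
  At s2: []~~p requires ~~p at every successor {s1}.
    At s1: ~~p is true.
  So []~~p is true at s2.
  At s2: <>(r -> s) requires r -> s at some successor in {s1}.
    r -> s holds at s1, so <>(r -> s) is true at s2.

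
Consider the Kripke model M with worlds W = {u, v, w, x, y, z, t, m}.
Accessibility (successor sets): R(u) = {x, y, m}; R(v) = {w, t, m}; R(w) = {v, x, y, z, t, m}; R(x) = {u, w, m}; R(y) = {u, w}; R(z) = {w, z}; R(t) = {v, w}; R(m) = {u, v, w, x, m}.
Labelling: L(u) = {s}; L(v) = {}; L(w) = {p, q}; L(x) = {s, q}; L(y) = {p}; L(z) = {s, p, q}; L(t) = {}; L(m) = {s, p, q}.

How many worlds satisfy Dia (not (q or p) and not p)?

6

Recall that Dia ψ holds at a world iff ψ holds at some accessible world.
Let φ = Dia (not (q or p) and not p). Evaluate φ at each world:
  u (successors {x, y, m}): φ is false.
  v (successors {w, t, m}): φ is true.
  w (successors {v, x, y, z, t, m}): φ is true.
  x (successors {u, w, m}): φ is true.
  y (successors {u, w}): φ is true.
  z (successors {w, z}): φ is false.
  t (successors {v, w}): φ is true.
  m (successors {u, v, w, x, m}): φ is true.
For instance, at y:
  At y: Dia (not (q or p) and not p) requires not (q or p) and not p at some successor in {u, w}.
    not (q or p) and not p holds at u, so Dia (not (q or p) and not p) is true at y.
Satisfying worlds: {v, w, x, y, t, m}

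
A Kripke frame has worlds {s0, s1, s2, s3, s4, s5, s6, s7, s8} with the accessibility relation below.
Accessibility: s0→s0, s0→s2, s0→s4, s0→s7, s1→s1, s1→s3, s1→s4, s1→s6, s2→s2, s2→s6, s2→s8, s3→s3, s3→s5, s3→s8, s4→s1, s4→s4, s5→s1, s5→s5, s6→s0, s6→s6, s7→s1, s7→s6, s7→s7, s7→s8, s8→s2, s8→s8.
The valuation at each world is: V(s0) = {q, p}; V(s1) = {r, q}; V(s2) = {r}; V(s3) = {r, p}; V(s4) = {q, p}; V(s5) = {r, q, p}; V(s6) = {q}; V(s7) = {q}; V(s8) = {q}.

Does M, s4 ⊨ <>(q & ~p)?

Yes

At s4: <>(q & ~p) requires q & ~p at some successor in {s1, s4}.
  q & ~p holds at s1, so <>(q & ~p) is true at s4.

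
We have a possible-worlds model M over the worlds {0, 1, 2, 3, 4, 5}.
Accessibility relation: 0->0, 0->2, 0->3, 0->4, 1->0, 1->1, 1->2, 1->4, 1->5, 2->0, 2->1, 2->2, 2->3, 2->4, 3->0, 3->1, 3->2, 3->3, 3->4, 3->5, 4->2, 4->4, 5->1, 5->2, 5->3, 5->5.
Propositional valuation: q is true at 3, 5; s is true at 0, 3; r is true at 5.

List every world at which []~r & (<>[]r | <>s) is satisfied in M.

Let φ = []~r & (<>[]r | <>s). Evaluate φ at each world:
  0 (successors {0, 2, 3, 4}): φ is true.
  1 (successors {0, 1, 2, 4, 5}): φ is false.
  2 (successors {0, 1, 2, 3, 4}): φ is true.
  3 (successors {0, 1, 2, 3, 4, 5}): φ is false.
  4 (successors {2, 4}): φ is false.
  5 (successors {1, 2, 3, 5}): φ is false.
For instance, at 5:
  At 5: []~r is false, <>[]r | <>s is true, so []~r & (<>[]r | <>s) is false.
    At 5: []~r requires ~r at every successor {1, 2, 3, 5}.
      ~r fails at 5, so []~r is false at 5.
    At 5: <>[]r is false, <>s is true, so <>[]r | <>s is true.
      At 5: <>[]r requires []r at some successor in {1, 2, 3, 5}.
        At 1: []r is false.
        At 2: []r is false.
        At 3: []r is false.
        At 5: []r is false.
      So <>[]r is false at 5.
      At 5: <>s requires s at some successor in {1, 2, 3, 5}.
        s holds at 3, so <>s is true at 5.
Satisfying worlds: {0, 2}

0, 2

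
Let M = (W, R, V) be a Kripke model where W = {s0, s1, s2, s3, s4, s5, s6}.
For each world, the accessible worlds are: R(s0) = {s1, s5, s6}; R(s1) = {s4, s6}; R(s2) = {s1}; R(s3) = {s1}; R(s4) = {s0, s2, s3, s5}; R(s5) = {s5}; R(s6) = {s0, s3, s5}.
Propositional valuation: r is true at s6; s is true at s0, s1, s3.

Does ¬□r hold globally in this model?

Let φ = ¬□r. Evaluate φ at each world:
  s0 (successors {s1, s5, s6}): φ is true.
  s1 (successors {s4, s6}): φ is true.
  s2 (successors {s1}): φ is true.
  s3 (successors {s1}): φ is true.
  s4 (successors {s0, s2, s3, s5}): φ is true.
  s5 (successors {s5}): φ is true.
  s6 (successors {s0, s3, s5}): φ is true.
For instance, at s2:
  At s2: □r is false, so ¬□r is true.
    At s2: □r requires r at every successor {s1}.
      r fails at s1, so □r is false at s2.

Yes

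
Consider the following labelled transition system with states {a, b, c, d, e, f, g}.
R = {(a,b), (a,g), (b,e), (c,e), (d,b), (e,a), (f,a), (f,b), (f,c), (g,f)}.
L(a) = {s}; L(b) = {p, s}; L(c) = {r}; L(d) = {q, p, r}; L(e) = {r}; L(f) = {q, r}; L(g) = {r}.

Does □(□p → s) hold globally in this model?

Let φ = □(□p → s). Evaluate φ at each world:
  a (successors {b, g}): φ is true.
  b (successors {e}): φ is true.
  c (successors {e}): φ is true.
  d (successors {b}): φ is true.
  e (successors {a}): φ is true.
  f (successors {a, b, c}): φ is true.
  g (successors {f}): φ is true.
For instance, at b:
  At b: □(□p → s) requires □p → s at every successor {e}.
      At e: □p is false, s is false, so □p → s is true.
  So □(□p → s) is true at b.

Yes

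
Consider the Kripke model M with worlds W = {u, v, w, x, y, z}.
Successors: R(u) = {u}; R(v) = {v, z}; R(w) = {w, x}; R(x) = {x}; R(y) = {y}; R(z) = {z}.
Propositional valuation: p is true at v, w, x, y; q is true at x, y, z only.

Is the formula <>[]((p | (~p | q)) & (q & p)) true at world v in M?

At v: <>[]((p | (~p | q)) & (q & p)) requires []((p | (~p | q)) & (q & p)) at some successor in {v, z}.
  At v: []((p | (~p | q)) & (q & p)) is false.
  At z: []((p | (~p | q)) & (q & p)) is false.
So <>[]((p | (~p | q)) & (q & p)) is false at v.

No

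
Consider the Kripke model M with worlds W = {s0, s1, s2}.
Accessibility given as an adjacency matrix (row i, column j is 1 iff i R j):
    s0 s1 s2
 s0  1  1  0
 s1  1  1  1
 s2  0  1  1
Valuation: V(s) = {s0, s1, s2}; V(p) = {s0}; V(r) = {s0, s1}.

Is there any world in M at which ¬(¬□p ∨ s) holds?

Let φ = ¬(¬□p ∨ s). Evaluate φ at each world:
  s0 (successors {s0, s1}): φ is false.
  s1 (successors {s0, s1, s2}): φ is false.
  s2 (successors {s1, s2}): φ is false.
For instance, at s1:
  At s1: ¬□p ∨ s is true, so ¬(¬□p ∨ s) is false.
    At s1: ¬□p is true, s is true, so ¬□p ∨ s is true.
      At s1: □p is false, so ¬□p is true.

No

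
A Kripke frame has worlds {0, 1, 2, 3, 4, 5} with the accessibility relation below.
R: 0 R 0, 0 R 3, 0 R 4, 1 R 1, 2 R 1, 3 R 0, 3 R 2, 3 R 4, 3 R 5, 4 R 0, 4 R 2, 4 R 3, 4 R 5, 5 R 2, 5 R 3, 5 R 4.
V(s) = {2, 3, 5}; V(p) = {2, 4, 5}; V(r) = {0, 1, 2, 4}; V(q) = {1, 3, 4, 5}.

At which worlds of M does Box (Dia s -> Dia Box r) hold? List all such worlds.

Recall that Box ψ holds at a world iff ψ holds at every accessible world, and Dia ψ holds iff ψ holds at some accessible world.
Let φ = Box (Dia s -> Dia Box r). Evaluate φ at each world:
  0 (successors {0, 3, 4}): φ is false.
  1 (successors {1}): φ is true.
  2 (successors {1}): φ is true.
  3 (successors {0, 2, 4, 5}): φ is false.
  4 (successors {0, 2, 3, 5}): φ is false.
  5 (successors {2, 3, 4}): φ is true.
For instance, at 4:
  At 4: Box (Dia s -> Dia Box r) requires Dia s -> Dia Box r at every successor {0, 2, 3, 5}.
    Dia s -> Dia Box r fails at 0, so Box (Dia s -> Dia Box r) is false at 4.
      At 0: Dia s is true, Dia Box r is false, so Dia s -> Dia Box r is false.
Satisfying worlds: {1, 2, 5}

1, 2, 5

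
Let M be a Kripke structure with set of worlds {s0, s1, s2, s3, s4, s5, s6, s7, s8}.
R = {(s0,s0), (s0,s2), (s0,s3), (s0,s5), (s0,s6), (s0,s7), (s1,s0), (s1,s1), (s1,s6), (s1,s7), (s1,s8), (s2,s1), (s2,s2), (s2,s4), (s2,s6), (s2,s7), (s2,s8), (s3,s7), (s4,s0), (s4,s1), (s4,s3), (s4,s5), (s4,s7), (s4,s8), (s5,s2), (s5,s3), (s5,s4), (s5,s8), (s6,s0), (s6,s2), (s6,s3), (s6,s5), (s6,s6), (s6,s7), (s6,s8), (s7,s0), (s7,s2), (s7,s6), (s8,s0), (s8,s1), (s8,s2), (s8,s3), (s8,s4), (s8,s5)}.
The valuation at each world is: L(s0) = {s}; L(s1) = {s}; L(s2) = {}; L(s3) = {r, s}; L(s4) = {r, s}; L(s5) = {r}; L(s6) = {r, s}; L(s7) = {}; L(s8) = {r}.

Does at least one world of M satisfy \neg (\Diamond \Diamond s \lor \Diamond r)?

No

Let φ = \neg (\Diamond \Diamond s \lor \Diamond r). Evaluate φ at each world:
  s0 (successors {s0, s2, s3, s5, s6, s7}): φ is false.
  s1 (successors {s0, s1, s6, s7, s8}): φ is false.
  s2 (successors {s1, s2, s4, s6, s7, s8}): φ is false.
  s3 (successors {s7}): φ is false.
  s4 (successors {s0, s1, s3, s5, s7, s8}): φ is false.
  s5 (successors {s2, s3, s4, s8}): φ is false.
  s6 (successors {s0, s2, s3, s5, s6, s7, s8}): φ is false.
  s7 (successors {s0, s2, s6}): φ is false.
  s8 (successors {s0, s1, s2, s3, s4, s5}): φ is false.
For instance, at s8:
  At s8: \Diamond \Diamond s \lor \Diamond r is true, so \neg (\Diamond \Diamond s \lor \Diamond r) is false.
    At s8: \Diamond \Diamond s is true, \Diamond r is true, so \Diamond \Diamond s \lor \Diamond r is true.
      At s8: \Diamond \Diamond s requires \Diamond s at some successor in {s0, s1, s2, s3, s4, s5}.
        \Diamond s holds at s0, so \Diamond \Diamond s is true at s8.
      At s8: \Diamond r requires r at some successor in {s0, s1, s2, s3, s4, s5}.
        r holds at s3, so \Diamond r is true at s8.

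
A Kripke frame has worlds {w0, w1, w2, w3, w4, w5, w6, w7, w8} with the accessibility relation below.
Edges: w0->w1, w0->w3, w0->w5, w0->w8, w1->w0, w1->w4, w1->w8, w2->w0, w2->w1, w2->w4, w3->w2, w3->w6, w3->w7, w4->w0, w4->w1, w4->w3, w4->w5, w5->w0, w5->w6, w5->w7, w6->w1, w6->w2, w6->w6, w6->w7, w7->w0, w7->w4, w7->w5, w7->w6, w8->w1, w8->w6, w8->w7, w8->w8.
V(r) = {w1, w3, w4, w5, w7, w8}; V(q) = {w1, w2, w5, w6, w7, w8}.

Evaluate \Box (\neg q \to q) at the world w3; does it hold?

Yes

At w3: \Box (\neg q \to q) requires \neg q \to q at every successor {w2, w6, w7}.
  At w2: \neg q \to q is true.
  At w6: \neg q \to q is true.
  At w7: \neg q \to q is true.
So \Box (\neg q \to q) is true at w3.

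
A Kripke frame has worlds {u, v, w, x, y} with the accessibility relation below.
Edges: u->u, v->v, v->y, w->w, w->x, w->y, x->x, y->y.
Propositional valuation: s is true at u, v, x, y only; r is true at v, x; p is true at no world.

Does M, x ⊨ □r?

At x: □r requires r at every successor {x}.
  At x: r is true.
So □r is true at x.

Yes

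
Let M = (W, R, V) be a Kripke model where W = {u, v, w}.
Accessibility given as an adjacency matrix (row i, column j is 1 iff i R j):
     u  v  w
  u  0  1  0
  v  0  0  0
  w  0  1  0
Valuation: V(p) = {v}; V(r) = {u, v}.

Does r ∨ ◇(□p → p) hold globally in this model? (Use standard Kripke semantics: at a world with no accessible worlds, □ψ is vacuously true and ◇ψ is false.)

Recall that □ψ holds at a world iff ψ holds at every accessible world, and ◇ψ holds iff ψ holds at some accessible world.
Let φ = r ∨ ◇(□p → p). Evaluate φ at each world:
  u (successors {v}): φ is true.
  v (successors ∅): φ is true.
  w (successors {v}): φ is true.
For instance, at w:
  At w: r is false, ◇(□p → p) is true, so r ∨ ◇(□p → p) is true.
    At w: ◇(□p → p) requires □p → p at some successor in {v}.
      □p → p holds at v, so ◇(□p → p) is true at w.

Yes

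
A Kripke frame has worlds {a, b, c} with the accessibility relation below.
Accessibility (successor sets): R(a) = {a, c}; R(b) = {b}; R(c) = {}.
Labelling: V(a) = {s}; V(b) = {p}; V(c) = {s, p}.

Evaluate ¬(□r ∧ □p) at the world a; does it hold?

At a: □r ∧ □p is false, so ¬(□r ∧ □p) is true.
  At a: □r is false, □p is false, so □r ∧ □p is false.
    At a: □r requires r at every successor {a, c}.
      r fails at a, so □r is false at a.
    At a: □p requires p at every successor {a, c}.
      p fails at a, so □p is false at a.

Yes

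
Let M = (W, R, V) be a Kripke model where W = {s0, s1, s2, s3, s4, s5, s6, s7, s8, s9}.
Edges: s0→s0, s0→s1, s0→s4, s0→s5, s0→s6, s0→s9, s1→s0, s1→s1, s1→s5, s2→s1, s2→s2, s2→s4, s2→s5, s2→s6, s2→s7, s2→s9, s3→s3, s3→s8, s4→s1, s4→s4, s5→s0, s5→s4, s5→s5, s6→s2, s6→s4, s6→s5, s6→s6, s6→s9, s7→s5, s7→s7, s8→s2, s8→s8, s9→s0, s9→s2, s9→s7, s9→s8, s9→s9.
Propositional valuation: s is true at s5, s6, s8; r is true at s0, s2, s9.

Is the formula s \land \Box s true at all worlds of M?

No

Let φ = s \land \Box s. Evaluate φ at each world:
  s0 (successors {s0, s1, s4, s5, s6, s9}): φ is false.
  s1 (successors {s0, s1, s5}): φ is false.
  s2 (successors {s1, s2, s4, s5, s6, s7, s9}): φ is false.
  s3 (successors {s3, s8}): φ is false.
  s4 (successors {s1, s4}): φ is false.
  s5 (successors {s0, s4, s5}): φ is false.
  s6 (successors {s2, s4, s5, s6, s9}): φ is false.
  s7 (successors {s5, s7}): φ is false.
  s8 (successors {s2, s8}): φ is false.
  s9 (successors {s0, s2, s7, s8, s9}): φ is false.
Detail at s0 (counterexample):
  At s0: s is false, \Box s is false, so s \land \Box s is false.
    At s0: \Box s requires s at every successor {s0, s1, s4, s5, s6, s9}.
      s fails at s0, so \Box s is false at s0.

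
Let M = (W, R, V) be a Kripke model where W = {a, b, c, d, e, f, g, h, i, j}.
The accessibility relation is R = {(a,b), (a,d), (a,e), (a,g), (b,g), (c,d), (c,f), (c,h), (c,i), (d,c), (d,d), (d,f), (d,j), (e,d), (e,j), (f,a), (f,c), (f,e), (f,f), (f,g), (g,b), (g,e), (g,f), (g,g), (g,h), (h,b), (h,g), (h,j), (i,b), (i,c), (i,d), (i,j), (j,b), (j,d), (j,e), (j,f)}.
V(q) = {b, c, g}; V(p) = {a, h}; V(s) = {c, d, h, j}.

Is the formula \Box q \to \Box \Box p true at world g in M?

Yes

At g: \Box q is false, \Box \Box p is false, so \Box q \to \Box \Box p is true.
  At g: \Box q requires q at every successor {b, e, f, g, h}.
    q fails at e, so \Box q is false at g.
  At g: \Box \Box p requires \Box p at every successor {b, e, f, g, h}.
    \Box p fails at b, so \Box \Box p is false at g.
      At b: \Box p requires p at every successor {g}.
        p fails at g, so \Box p is false at b.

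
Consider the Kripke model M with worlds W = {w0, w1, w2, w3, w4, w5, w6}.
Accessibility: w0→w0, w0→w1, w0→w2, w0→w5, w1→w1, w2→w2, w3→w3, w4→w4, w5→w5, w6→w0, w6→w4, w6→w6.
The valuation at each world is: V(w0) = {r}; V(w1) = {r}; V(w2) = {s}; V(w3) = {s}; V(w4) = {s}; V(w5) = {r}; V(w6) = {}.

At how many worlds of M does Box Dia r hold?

Let φ = Box Dia r. Evaluate φ at each world:
  w0 (successors {w0, w1, w2, w5}): φ is false.
  w1 (successors {w1}): φ is true.
  w2 (successors {w2}): φ is false.
  w3 (successors {w3}): φ is false.
  w4 (successors {w4}): φ is false.
  w5 (successors {w5}): φ is true.
  w6 (successors {w0, w4, w6}): φ is false.
For instance, at w0:
  At w0: Box Dia r requires Dia r at every successor {w0, w1, w2, w5}.
    Dia r fails at w2, so Box Dia r is false at w0.
      At w2: Dia r requires r at some successor in {w2}.
        At w2: r is false.
      So Dia r is false at w2.
Satisfying worlds: {w1, w5}

2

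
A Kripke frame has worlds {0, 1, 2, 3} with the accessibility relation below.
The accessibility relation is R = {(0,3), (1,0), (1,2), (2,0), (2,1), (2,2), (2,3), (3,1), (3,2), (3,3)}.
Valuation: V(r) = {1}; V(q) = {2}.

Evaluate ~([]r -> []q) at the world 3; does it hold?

No

At 3: []r -> []q is true, so ~([]r -> []q) is false.
  At 3: []r is false, []q is false, so []r -> []q is true.
    At 3: []r requires r at every successor {1, 2, 3}.
      r fails at 2, so []r is false at 3.
    At 3: []q requires q at every successor {1, 2, 3}.
      q fails at 1, so []q is false at 3.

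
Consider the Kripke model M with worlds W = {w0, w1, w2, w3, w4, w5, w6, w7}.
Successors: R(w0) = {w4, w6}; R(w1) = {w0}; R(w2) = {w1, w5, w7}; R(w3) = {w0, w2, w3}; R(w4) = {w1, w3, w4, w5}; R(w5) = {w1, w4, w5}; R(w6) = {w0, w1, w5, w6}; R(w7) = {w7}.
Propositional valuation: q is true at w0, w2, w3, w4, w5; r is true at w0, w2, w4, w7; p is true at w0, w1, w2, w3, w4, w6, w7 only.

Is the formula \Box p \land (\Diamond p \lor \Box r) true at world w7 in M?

Recall that \Box ψ holds at a world iff ψ holds at every accessible world, and \Diamond ψ holds iff ψ holds at some accessible world.
At w7: \Box p is true, \Diamond p \lor \Box r is true, so \Box p \land (\Diamond p \lor \Box r) is true.
  At w7: \Box p requires p at every successor {w7}.
    At w7: p is true.
  So \Box p is true at w7.
  At w7: \Diamond p is true, \Box r is true, so \Diamond p \lor \Box r is true.
    At w7: \Diamond p requires p at some successor in {w7}.
      p holds at w7, so \Diamond p is true at w7.
    At w7: \Box r requires r at every successor {w7}.
      At w7: r is true.
    So \Box r is true at w7.

Yes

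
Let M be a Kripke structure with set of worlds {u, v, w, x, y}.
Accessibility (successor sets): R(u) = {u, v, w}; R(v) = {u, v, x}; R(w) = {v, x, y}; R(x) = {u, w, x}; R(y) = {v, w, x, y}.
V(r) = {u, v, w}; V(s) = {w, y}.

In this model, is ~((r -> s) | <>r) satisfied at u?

At u: (r -> s) | <>r is true, so ~((r -> s) | <>r) is false.
  At u: r -> s is false, <>r is true, so (r -> s) | <>r is true.
    At u: <>r requires r at some successor in {u, v, w}.
      r holds at u, so <>r is true at u.

No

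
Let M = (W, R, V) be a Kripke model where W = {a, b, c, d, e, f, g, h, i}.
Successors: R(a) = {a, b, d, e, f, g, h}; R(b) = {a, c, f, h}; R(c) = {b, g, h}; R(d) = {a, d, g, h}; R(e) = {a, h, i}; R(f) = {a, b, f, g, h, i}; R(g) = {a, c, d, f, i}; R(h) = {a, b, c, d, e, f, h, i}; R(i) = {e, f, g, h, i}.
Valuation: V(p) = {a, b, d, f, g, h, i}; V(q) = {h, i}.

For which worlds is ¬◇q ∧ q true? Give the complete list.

none

Let φ = ¬◇q ∧ q. Evaluate φ at each world:
  a (successors {a, b, d, e, f, g, h}): φ is false.
  b (successors {a, c, f, h}): φ is false.
  c (successors {b, g, h}): φ is false.
  d (successors {a, d, g, h}): φ is false.
  e (successors {a, h, i}): φ is false.
  f (successors {a, b, f, g, h, i}): φ is false.
  g (successors {a, c, d, f, i}): φ is false.
  h (successors {a, b, c, d, e, f, h, i}): φ is false.
  i (successors {e, f, g, h, i}): φ is false.
For instance, at d:
  At d: ¬◇q is false, q is false, so ¬◇q ∧ q is false.
    At d: ◇q is true, so ¬◇q is false.
      At d: ◇q requires q at some successor in {a, d, g, h}.
        q holds at h, so ◇q is true at d.
Satisfying worlds: none.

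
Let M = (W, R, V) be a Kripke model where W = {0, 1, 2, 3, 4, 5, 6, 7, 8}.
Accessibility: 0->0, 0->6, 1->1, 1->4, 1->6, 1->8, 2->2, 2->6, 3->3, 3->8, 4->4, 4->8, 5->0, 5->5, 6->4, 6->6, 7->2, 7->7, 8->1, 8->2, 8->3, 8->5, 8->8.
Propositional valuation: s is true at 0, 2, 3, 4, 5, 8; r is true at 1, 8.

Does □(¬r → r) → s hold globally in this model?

Recall that □ψ holds at a world iff ψ holds at every accessible world, and ◇ψ holds iff ψ holds at some accessible world.
Let φ = □(¬r → r) → s. Evaluate φ at each world:
  0 (successors {0, 6}): φ is true.
  1 (successors {1, 4, 6, 8}): φ is true.
  2 (successors {2, 6}): φ is true.
  3 (successors {3, 8}): φ is true.
  4 (successors {4, 8}): φ is true.
  5 (successors {0, 5}): φ is true.
  6 (successors {4, 6}): φ is true.
  7 (successors {2, 7}): φ is true.
  8 (successors {1, 2, 3, 5, 8}): φ is true.
For instance, at 5:
  At 5: □(¬r → r) is false, s is true, so □(¬r → r) → s is true.
    At 5: □(¬r → r) requires ¬r → r at every successor {0, 5}.
      ¬r → r fails at 0, so □(¬r → r) is false at 5.

Yes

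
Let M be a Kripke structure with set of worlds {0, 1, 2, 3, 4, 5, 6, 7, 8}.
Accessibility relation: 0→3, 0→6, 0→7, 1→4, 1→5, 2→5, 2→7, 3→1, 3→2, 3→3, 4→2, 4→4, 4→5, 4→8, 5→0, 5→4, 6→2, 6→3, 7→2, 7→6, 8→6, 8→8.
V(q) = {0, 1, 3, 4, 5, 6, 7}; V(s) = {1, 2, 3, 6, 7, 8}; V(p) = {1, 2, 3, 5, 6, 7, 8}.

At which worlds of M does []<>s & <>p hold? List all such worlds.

Let φ = []<>s & <>p. Evaluate φ at each world:
  0 (successors {3, 6, 7}): φ is true.
  1 (successors {4, 5}): φ is false.
  2 (successors {5, 7}): φ is false.
  3 (successors {1, 2, 3}): φ is false.
  4 (successors {2, 4, 5, 8}): φ is false.
  5 (successors {0, 4}): φ is false.
  6 (successors {2, 3}): φ is true.
  7 (successors {2, 6}): φ is true.
  8 (successors {6, 8}): φ is true.
For instance, at 1:
  At 1: []<>s is false, <>p is true, so []<>s & <>p is false.
    At 1: []<>s requires <>s at every successor {4, 5}.
      <>s fails at 5, so []<>s is false at 1.
    At 1: <>p requires p at some successor in {4, 5}.
      p holds at 5, so <>p is true at 1.
Satisfying worlds: {0, 6, 7, 8}

0, 6, 7, 8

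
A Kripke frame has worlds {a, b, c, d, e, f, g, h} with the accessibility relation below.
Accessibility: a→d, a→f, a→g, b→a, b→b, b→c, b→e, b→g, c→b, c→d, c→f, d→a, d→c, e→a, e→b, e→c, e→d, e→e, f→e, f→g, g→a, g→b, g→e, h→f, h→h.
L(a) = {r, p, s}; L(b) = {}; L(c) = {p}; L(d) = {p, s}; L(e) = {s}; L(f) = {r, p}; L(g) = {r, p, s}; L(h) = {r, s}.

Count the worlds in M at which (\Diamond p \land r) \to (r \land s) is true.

Recall that \Diamond ψ holds at a world iff ψ holds at some accessible world.
Let φ = (\Diamond p \land r) \to (r \land s). Evaluate φ at each world:
  a (successors {d, f, g}): φ is true.
  b (successors {a, b, c, e, g}): φ is true.
  c (successors {b, d, f}): φ is true.
  d (successors {a, c}): φ is true.
  e (successors {a, b, c, d, e}): φ is true.
  f (successors {e, g}): φ is false.
  g (successors {a, b, e}): φ is true.
  h (successors {f, h}): φ is true.
For instance, at d:
  At d: \Diamond p \land r is false, r \land s is false, so (\Diamond p \land r) \to (r \land s) is true.
    At d: \Diamond p is true, r is false, so \Diamond p \land r is false.
      At d: \Diamond p requires p at some successor in {a, c}.
        p holds at a, so \Diamond p is true at d.
Satisfying worlds: {a, b, c, d, e, g, h}

7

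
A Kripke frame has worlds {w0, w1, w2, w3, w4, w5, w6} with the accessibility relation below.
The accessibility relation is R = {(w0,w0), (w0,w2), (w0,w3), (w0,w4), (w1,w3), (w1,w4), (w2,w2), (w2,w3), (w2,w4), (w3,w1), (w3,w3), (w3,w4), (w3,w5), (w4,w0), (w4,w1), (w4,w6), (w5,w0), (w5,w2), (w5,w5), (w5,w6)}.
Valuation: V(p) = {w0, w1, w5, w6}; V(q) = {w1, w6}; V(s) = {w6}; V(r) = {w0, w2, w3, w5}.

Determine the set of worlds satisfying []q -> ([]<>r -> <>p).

Recall that []ψ holds at a world iff ψ holds at every accessible world, and <>ψ holds iff ψ holds at some accessible world.
Let φ = []q -> ([]<>r -> <>p). Evaluate φ at each world:
  w0 (successors {w0, w2, w3, w4}): φ is true.
  w1 (successors {w3, w4}): φ is true.
  w2 (successors {w2, w3, w4}): φ is true.
  w3 (successors {w1, w3, w4, w5}): φ is true.
  w4 (successors {w0, w1, w6}): φ is true.
  w5 (successors {w0, w2, w5, w6}): φ is true.
  w6 (successors ∅): φ is false.
For instance, at w1:
  At w1: []q is false, []<>r -> <>p is false, so []q -> ([]<>r -> <>p) is true.
    At w1: []q requires q at every successor {w3, w4}.
      q fails at w3, so []q is false at w1.
    At w1: []<>r is true, <>p is false, so []<>r -> <>p is false.
      At w1: []<>r requires <>r at every successor {w3, w4}.
        At w3: <>r is true.
        At w4: <>r is true.
      So []<>r is true at w1.
      At w1: <>p requires p at some successor in {w3, w4}.
        At w3: p is false.
        At w4: p is false.
      So <>p is false at w1.
Satisfying worlds: {w0, w1, w2, w3, w4, w5}

w0, w1, w2, w3, w4, w5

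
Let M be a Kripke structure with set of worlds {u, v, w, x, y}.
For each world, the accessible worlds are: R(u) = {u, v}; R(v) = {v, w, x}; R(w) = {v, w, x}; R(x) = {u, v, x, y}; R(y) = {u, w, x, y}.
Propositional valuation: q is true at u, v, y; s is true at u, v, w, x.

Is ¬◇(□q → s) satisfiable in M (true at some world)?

Recall that □ψ holds at a world iff ψ holds at every accessible world, and ◇ψ holds iff ψ holds at some accessible world.
Let φ = ¬◇(□q → s). Evaluate φ at each world:
  u (successors {u, v}): φ is false.
  v (successors {v, w, x}): φ is false.
  w (successors {v, w, x}): φ is false.
  x (successors {u, v, x, y}): φ is false.
  y (successors {u, w, x, y}): φ is false.
For instance, at x:
  At x: ◇(□q → s) is true, so ¬◇(□q → s) is false.
    At x: ◇(□q → s) requires □q → s at some successor in {u, v, x, y}.
      □q → s holds at u, so ◇(□q → s) is true at x.

No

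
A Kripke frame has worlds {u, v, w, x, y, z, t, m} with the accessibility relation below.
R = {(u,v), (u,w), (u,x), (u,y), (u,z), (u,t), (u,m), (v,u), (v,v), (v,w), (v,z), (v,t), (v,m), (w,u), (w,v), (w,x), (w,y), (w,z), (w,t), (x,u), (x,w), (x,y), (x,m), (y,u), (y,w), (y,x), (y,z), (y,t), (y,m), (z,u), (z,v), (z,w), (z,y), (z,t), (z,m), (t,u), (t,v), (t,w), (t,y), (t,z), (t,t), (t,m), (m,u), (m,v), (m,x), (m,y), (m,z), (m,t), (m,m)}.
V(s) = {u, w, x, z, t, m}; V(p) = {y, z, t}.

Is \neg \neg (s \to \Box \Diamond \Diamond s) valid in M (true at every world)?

Let φ = \neg \neg (s \to \Box \Diamond \Diamond s). Evaluate φ at each world:
  u (successors {v, w, x, y, z, t, m}): φ is true.
  v (successors {u, v, w, z, t, m}): φ is true.
  w (successors {u, v, x, y, z, t}): φ is true.
  x (successors {u, w, y, m}): φ is true.
  y (successors {u, w, x, z, t, m}): φ is true.
  z (successors {u, v, w, y, t, m}): φ is true.
  t (successors {u, v, w, y, z, t, m}): φ is true.
  m (successors {u, v, x, y, z, t, m}): φ is true.
For instance, at z:
  At z: \neg (s \to \Box \Diamond \Diamond s) is false, so \neg \neg (s \to \Box \Diamond \Diamond s) is true.
    At z: s \to \Box \Diamond \Diamond s is true, so \neg (s \to \Box \Diamond \Diamond s) is false.
      At z: s is true, \Box \Diamond \Diamond s is true, so s \to \Box \Diamond \Diamond s is true.

Yes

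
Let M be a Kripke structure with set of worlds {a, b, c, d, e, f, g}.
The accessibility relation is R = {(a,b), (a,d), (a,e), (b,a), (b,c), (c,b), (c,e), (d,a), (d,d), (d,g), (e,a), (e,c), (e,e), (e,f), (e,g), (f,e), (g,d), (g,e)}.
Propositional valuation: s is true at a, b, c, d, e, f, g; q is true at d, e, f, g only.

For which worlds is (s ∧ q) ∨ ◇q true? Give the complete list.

Let φ = (s ∧ q) ∨ ◇q. Evaluate φ at each world:
  a (successors {b, d, e}): φ is true.
  b (successors {a, c}): φ is false.
  c (successors {b, e}): φ is true.
  d (successors {a, d, g}): φ is true.
  e (successors {a, c, e, f, g}): φ is true.
  f (successors {e}): φ is true.
  g (successors {d, e}): φ is true.
For instance, at f:
  At f: s ∧ q is true, ◇q is true, so (s ∧ q) ∨ ◇q is true.
    At f: ◇q requires q at some successor in {e}.
      q holds at e, so ◇q is true at f.
Satisfying worlds: {a, c, d, e, f, g}

a, c, d, e, f, g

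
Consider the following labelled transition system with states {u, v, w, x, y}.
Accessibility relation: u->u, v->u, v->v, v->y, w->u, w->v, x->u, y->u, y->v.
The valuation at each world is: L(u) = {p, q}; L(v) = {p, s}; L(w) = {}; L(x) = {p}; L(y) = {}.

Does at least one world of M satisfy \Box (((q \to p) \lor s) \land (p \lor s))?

Let φ = \Box (((q \to p) \lor s) \land (p \lor s)). Evaluate φ at each world:
  u (successors {u}): φ is true.
  v (successors {u, v, y}): φ is false.
  w (successors {u, v}): φ is true.
  x (successors {u}): φ is true.
  y (successors {u, v}): φ is true.
Detail at u (witness):
  At u: \Box (((q \to p) \lor s) \land (p \lor s)) requires ((q \to p) \lor s) \land (p \lor s) at every successor {u}.
    At u: ((q \to p) \lor s) \land (p \lor s) is true.
  So \Box (((q \to p) \lor s) \land (p \lor s)) is true at u.

Yes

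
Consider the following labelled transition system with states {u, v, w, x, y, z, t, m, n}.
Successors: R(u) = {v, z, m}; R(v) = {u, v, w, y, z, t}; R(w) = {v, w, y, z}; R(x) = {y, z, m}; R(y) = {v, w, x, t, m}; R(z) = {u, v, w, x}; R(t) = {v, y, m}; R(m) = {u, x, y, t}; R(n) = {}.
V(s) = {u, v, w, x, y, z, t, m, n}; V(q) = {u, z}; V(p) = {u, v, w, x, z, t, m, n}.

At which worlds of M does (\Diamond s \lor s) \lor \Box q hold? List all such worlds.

u, v, w, x, y, z, t, m, n

Let φ = (\Diamond s \lor s) \lor \Box q. Evaluate φ at each world:
  u (successors {v, z, m}): φ is true.
  v (successors {u, v, w, y, z, t}): φ is true.
  w (successors {v, w, y, z}): φ is true.
  x (successors {y, z, m}): φ is true.
  y (successors {v, w, x, t, m}): φ is true.
  z (successors {u, v, w, x}): φ is true.
  t (successors {v, y, m}): φ is true.
  m (successors {u, x, y, t}): φ is true.
  n (successors ∅): φ is true.
For instance, at v:
  At v: \Diamond s \lor s is true, \Box q is false, so (\Diamond s \lor s) \lor \Box q is true.
    At v: \Diamond s is true, s is true, so \Diamond s \lor s is true.
      At v: \Diamond s requires s at some successor in {u, v, w, y, z, t}.
        s holds at u, so \Diamond s is true at v.
    At v: \Box q requires q at every successor {u, v, w, y, z, t}.
      q fails at v, so \Box q is false at v.
Satisfying worlds: {u, v, w, x, y, z, t, m, n}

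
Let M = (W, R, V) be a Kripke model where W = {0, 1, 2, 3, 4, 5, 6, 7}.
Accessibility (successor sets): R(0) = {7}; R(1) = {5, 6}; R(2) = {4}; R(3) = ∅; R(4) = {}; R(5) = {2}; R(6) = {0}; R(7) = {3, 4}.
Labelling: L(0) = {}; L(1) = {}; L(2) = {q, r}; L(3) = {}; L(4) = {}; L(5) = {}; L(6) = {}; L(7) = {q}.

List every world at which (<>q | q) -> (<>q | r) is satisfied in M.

Recall that <>ψ holds at a world iff ψ holds at some accessible world.
Let φ = (<>q | q) -> (<>q | r). Evaluate φ at each world:
  0 (successors {7}): φ is true.
  1 (successors {5, 6}): φ is true.
  2 (successors {4}): φ is true.
  3 (successors ∅): φ is true.
  4 (successors ∅): φ is true.
  5 (successors {2}): φ is true.
  6 (successors {0}): φ is true.
  7 (successors {3, 4}): φ is false.
For instance, at 0:
  At 0: <>q | q is true, <>q | r is true, so (<>q | q) -> (<>q | r) is true.
    At 0: <>q is true, q is false, so <>q | q is true.
      At 0: <>q requires q at some successor in {7}.
        q holds at 7, so <>q is true at 0.
    At 0: <>q is true, r is false, so <>q | r is true.
      At 0: <>q requires q at some successor in {7}.
        q holds at 7, so <>q is true at 0.
Satisfying worlds: {0, 1, 2, 3, 4, 5, 6}

0, 1, 2, 3, 4, 5, 6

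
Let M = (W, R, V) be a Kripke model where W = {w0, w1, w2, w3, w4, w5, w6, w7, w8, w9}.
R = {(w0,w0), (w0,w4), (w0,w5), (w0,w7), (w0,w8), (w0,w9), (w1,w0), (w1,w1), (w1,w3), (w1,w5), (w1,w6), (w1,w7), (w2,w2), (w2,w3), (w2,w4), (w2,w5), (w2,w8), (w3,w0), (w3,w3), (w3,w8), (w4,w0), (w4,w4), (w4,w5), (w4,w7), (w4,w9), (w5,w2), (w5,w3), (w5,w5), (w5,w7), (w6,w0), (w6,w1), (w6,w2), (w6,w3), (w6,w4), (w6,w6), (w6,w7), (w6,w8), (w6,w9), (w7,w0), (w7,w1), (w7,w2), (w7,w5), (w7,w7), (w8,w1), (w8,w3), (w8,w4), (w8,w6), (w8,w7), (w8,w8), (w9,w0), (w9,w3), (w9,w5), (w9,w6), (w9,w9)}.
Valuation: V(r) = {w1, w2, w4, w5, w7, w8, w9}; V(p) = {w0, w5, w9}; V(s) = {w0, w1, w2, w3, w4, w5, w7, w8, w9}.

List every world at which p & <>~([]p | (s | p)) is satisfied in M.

w9

Recall that []ψ holds at a world iff ψ holds at every accessible world, and <>ψ holds iff ψ holds at some accessible world.
Let φ = p & <>~([]p | (s | p)). Evaluate φ at each world:
  w0 (successors {w0, w4, w5, w7, w8, w9}): φ is false.
  w1 (successors {w0, w1, w3, w5, w6, w7}): φ is false.
  w2 (successors {w2, w3, w4, w5, w8}): φ is false.
  w3 (successors {w0, w3, w8}): φ is false.
  w4 (successors {w0, w4, w5, w7, w9}): φ is false.
  w5 (successors {w2, w3, w5, w7}): φ is false.
  w6 (successors {w0, w1, w2, w3, w4, w6, w7, w8, w9}): φ is false.
  w7 (successors {w0, w1, w2, w5, w7}): φ is false.
  w8 (successors {w1, w3, w4, w6, w7, w8}): φ is false.
  w9 (successors {w0, w3, w5, w6, w9}): φ is true.
For instance, at w5:
  At w5: p is true, <>~([]p | (s | p)) is false, so p & <>~([]p | (s | p)) is false.
    At w5: <>~([]p | (s | p)) requires ~([]p | (s | p)) at some successor in {w2, w3, w5, w7}.
      At w2: ~([]p | (s | p)) is false.
      At w3: ~([]p | (s | p)) is false.
      At w5: ~([]p | (s | p)) is false.
      At w7: ~([]p | (s | p)) is false.
    So <>~([]p | (s | p)) is false at w5.
Satisfying worlds: {w9}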